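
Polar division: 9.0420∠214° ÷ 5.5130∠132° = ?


r = 9.0420 / 5.5130 = 1.6401
theta = 214° - 132° = 82° = 82° (mod 360)

1.6401 cis(82°)


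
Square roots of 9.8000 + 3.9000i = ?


|z| = sqrt(96.04+15.21) = 10.5475
sqrt((|z|+a)/2) = sqrt((10.5475+9.8)/2) = sqrt(10.1738) = 3.1896
sqrt((|z|-a)/2) = sqrt((10.5475-9.8)/2) = sqrt(0.3738) = 0.6114

±(3.1896 + 0.6114i) i.e. 3.1896 + 0.6114i and -3.1896 - 0.6114i


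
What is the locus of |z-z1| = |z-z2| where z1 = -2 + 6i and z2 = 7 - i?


Equal distances means the locus is the perpendicular bisector of z1 and z2.
Midpoint = ((-2+7)/2, (6+(-1))/2) = (2.5000, 2.5000)

Perpendicular bisector through (2.5000, 2.5000)


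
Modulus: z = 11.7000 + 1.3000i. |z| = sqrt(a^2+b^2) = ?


|z| = sqrt(11.7^2 + 1.3^2) = sqrt(136.89 + 1.69) = sqrt(138.58) = 11.7720

|z| = 11.7720


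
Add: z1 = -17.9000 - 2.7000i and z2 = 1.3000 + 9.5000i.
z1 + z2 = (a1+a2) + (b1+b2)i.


Real: -17.9 + 1.3 = -16.6
Imag: -2.7 + 9.5 = 6.8

-16.6000 + 6.8000i


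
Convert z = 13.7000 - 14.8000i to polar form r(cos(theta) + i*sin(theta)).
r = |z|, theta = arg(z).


r = sqrt(187.69+219.04) = sqrt(406.73) = 20.1675
theta = atan2(-14.8, 13.7) = -47.2103 degrees

r = 20.1675, theta = -47.2103 degrees


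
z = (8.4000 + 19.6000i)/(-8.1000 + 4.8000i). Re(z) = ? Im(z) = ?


Multiply by conjugate: (8.4000 + 19.6000i)(-8.1000 - 4.8000i) / ((-8.1)^2 + 4.8^2)
Numerator real = 8.4*(-8.1) + 19.6*4.8 = 26.04
Numerator imag = 19.6*(-8.1) - 8.4*4.8 = -199.08
Denominator = 88.65
Re(z) = 26.04/88.65 = 0.2937
Im(z) = -199.08/88.65 = -2.2457

Re(z) = 0.2937, Im(z) = -2.2457


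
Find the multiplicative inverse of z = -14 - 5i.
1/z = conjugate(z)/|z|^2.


|z|^2 = 196+25 = 221
1/z = (-14 + 5i)/221

1/z = -0.0633 + 0.0226i


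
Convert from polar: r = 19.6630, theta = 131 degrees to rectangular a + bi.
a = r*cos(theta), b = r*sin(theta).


a = 19.6630*cos(131°) = 19.6630*(-0.65606) = -12.9001
b = 19.6630*sin(131°) = 19.6630*0.75471 = 14.8399

-12.9001 + 14.8399i


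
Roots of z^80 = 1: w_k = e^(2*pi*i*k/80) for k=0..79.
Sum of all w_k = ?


The sum of all 80th roots of unity is 0.
Geometric series: (1 - w^80)/(1 - w) = (1-1)/(1-w) = 0 since w^80 = 1, w ≠ 1.
Alternatively: coefficient of z^79 in z^80 - 1 is 0.

0


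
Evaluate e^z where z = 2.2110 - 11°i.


e^2.2110 = 9.1248
cos(-11°) = 0.98163
sin(-11°) = -0.19081
Real = 9.1248*0.98163 = 8.9572
Imag = 9.1248*(-0.19081) = -1.7411

8.9572 - 1.7411i


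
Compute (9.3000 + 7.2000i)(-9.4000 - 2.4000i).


Real = 9.3*(-9.4) - 7.2*(-2.4) = -87.42 - (-17.28) = -70.14
Imag = 9.3*(-2.4) - (9.4)*7.2 = -22.32 - (67.68) = -90

-70.1400 - 90.0000i


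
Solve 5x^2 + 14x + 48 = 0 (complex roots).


disc = 14^2 - 4*5*48 = 196 - 960 = -764
sqrt(|disc|) = sqrt(764) = 27.6405
Real part = -14/(2*5) = -1.4000
Imag part = 27.6405/(2*5) = 2.7641

-1.4000 ± 2.7641i


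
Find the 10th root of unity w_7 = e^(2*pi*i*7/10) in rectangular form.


Angle = 360*7/10 = 252°
a = cos(252°) = -0.3090
b = sin(252°) = -0.9511

-0.3090 - 0.9511i


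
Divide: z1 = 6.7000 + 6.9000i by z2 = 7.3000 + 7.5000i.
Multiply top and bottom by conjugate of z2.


Conjugate of z2 = 7.3000 - 7.5000i
Numerator: (6.7000 + 6.9000i)(7.3000 - 7.5000i) = 100.6600 + 0.1200i
Denominator: 7.3^2 + 7.5^2 = 109.54
Result = (100.6600 + 0.1200i)/109.54

0.9189 + 0.0011i


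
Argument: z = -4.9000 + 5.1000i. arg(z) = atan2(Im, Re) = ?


Re = -4.9, Im = 5.1
arg = atan2(5.1, -4.9) = 133.8542 degrees

arg(z) = 133.8542 degrees


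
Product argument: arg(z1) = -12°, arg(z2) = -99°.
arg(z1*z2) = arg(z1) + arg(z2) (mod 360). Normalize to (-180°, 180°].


arg(z1*z2) = -12° - 99° = -111°
Normalized to (-180°, 180°]: -111°

-111°


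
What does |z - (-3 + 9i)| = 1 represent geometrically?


|z - z0| = r is a circle with center z0 and radius r.
Center = (-3, 9), radius = 1

Circle with center (-3, 9) and radius 1


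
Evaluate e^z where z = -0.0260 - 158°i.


e^-0.0260 = 0.9743
cos(-158°) = -0.9272
sin(-158°) = -0.3746
Real = 0.9743*(-0.9272) = -0.9034
Imag = 0.9743*(-0.3746) = -0.3650

-0.9034 - 0.3650i


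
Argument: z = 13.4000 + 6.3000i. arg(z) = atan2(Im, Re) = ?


Re = 13.4, Im = 6.3
arg = atan2(6.3, 13.4) = 25.1805 degrees

arg(z) = 25.1805 degrees


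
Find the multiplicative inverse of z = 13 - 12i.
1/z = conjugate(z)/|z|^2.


|z|^2 = 169+144 = 313
1/z = (13 + 12i)/313

1/z = 0.0415 + 0.0383i


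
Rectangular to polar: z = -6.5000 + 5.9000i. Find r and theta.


r = sqrt(42.25+34.81) = sqrt(77.06) = 8.7784
theta = atan2(5.9, -6.5) = 137.7702 degrees

r = 8.7784, theta = 137.7702 degrees


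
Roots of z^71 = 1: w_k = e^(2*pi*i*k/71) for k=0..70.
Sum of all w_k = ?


The sum of all 71th roots of unity is 0.
Geometric series: (1 - w^71)/(1 - w) = (1-1)/(1-w) = 0 since w^71 = 1, w ≠ 1.
Alternatively: coefficient of z^70 in z^71 - 1 is 0.

0


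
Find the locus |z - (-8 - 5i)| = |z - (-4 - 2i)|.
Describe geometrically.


Equal distances means the locus is the perpendicular bisector of z1 and z2.
Midpoint = ((-8+(-4))/2, (-5+(-2))/2) = (-6.0000, -3.5000)

Perpendicular bisector through (-6.0000, -3.5000)


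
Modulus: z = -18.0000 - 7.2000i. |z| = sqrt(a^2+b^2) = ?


|z| = sqrt((-18)^2 + (-7.2)^2) = sqrt(324 + 51.84) = sqrt(375.84) = 19.3866

|z| = 19.3866


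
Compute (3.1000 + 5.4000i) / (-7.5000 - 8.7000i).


Conjugate of z2 = -7.5000 + 8.7000i
Numerator: (3.1000 + 5.4000i)(-7.5000 + 8.7000i) = -70.2300 - 13.5300i
Denominator: (-7.5)^2 + (-8.7)^2 = 131.94
Result = (-70.2300 - 13.5300i)/131.94

-0.5323 - 0.1025i


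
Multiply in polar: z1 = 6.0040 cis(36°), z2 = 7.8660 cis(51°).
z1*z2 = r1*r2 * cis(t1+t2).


r = 6.0040 * 7.8660 = 47.2275
theta = 36° + 51° = 87° = 87° (mod 360)

47.2275 cis(87°)


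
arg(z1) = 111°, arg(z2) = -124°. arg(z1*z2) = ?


arg(z1*z2) = 111° - 124° = -13°
Normalized to (-180°, 180°]: -13°

-13°


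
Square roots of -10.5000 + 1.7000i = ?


|z| = sqrt(110.25+2.89) = 10.6367
sqrt((|z|+a)/2) = sqrt((10.6367+(-10.5))/2) = sqrt(0.0684) = 0.2615
sqrt((|z|-a)/2) = sqrt((10.6367-(-10.5))/2) = sqrt(10.5684) = 3.2509

±(0.2615 + 3.2509i) i.e. 0.2615 + 3.2509i and -0.2615 - 3.2509i


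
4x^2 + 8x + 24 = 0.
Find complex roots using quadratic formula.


disc = 8^2 - 4*4*24 = 64 - 384 = -320
sqrt(|disc|) = sqrt(320) = 17.8885
Real part = -8/(2*4) = -1.0000
Imag part = 17.8885/(2*4) = 2.2361

-1.0000 ± 2.2361i


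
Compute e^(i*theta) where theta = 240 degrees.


cos(240°) = -0.5000
sin(240°) = -0.8660

e^(i*240°) = -0.5000 - 0.8660i


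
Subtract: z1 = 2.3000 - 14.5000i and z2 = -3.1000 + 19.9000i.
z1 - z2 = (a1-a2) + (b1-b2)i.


Real: 2.3 + 3.1 = 5.4
Imag: -14.5 - 19.9 = -34.4

5.4000 - 34.4000i


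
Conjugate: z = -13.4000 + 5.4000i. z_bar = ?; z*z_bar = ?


z_bar = -13.4000 - 5.4000i
z*z_bar = (-13.4)^2 + 5.4^2 = 179.56 + 29.16 = 208.72

z_bar = -13.4000 - 5.4000i, z*z_bar = 208.72


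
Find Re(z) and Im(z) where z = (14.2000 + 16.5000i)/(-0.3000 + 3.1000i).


Multiply by conjugate: (14.2000 + 16.5000i)(-0.3000 - 3.1000i) / ((-0.3)^2 + 3.1^2)
Numerator real = 14.2*(-0.3) + 16.5*3.1 = 46.89
Numerator imag = 16.5*(-0.3) - 14.2*3.1 = -48.97
Denominator = 9.7
Re(z) = 46.89/9.7 = 4.8340
Im(z) = -48.97/9.7 = -5.0485

Re(z) = 4.8340, Im(z) = -5.0485


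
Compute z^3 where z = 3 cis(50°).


r^3 = 3^3 = 27
n*theta = 3*50° = 150° = 150° (mod 360)
a = 27*cos(150°) = -23.3827
b = 27*sin(150°) = 13.5000

27 cis(150°) = -23.3827 + 13.5000i


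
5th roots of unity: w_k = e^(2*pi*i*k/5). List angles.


The 5th roots of unity are cis(360k/5°) for k=0..4
Angle step = 360/5 = 72°
Primitive root: cis(72°)
Primitive root = 0.3090 + 0.9511i

5 roots at angles: 0°, 72°, 144°, 216°, 288°


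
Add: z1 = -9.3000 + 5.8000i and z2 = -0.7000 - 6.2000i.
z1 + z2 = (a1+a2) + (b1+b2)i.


Real: -9.3 - 0.7 = -10
Imag: 5.8 - 6.2 = -0.4

-10.0000 - 0.4000i


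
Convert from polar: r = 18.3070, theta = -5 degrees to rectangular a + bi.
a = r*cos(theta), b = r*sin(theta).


a = 18.3070*cos(-5°) = 18.3070*0.99619 = 18.2373
b = 18.3070*sin(-5°) = 18.3070*(-0.08716) = -1.5956

18.2373 - 1.5956i


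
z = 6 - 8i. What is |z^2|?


|z| = sqrt(36+64) = sqrt(100) = 10
|z^2| = |z|^2 = 10^2 = 100

|z^2| = 100


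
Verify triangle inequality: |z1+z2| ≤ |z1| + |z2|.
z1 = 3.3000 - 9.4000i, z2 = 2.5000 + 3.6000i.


|z1| = sqrt(3.3^2 + (-9.4)^2) = sqrt(99.25) = 9.9624
|z2| = sqrt(2.5^2 + 3.6^2) = sqrt(19.21) = 4.3829
z1+z2 = 5.8000 - 5.8000i
|z1+z2| = sqrt(67.28) = 8.2024
|z1|+|z2| = 9.9624 + 4.3829 = 14.3453

|z1+z2| = 8.2024 ≤ |z1|+|z2| = 14.3453 (verified)


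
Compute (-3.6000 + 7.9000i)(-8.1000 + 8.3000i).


Real = -3.6*(-8.1) - 7.9*8.3 = 29.16 - 65.57 = -36.41
Imag = -3.6*8.3 - (8.1)*7.9 = -29.88 - (63.99) = -93.87

-36.4100 - 93.8700i


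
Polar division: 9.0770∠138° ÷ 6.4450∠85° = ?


r = 9.0770 / 6.4450 = 1.4084
theta = 138° - 85° = 53° = 53° (mod 360)

1.4084 cis(53°)


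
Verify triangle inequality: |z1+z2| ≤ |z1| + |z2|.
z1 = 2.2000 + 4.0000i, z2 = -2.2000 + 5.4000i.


|z1| = sqrt(2.2^2 + 4^2) = sqrt(20.84) = 4.5651
|z2| = sqrt((-2.2)^2 + 5.4^2) = sqrt(34) = 5.8310
z1+z2 = 9.4000i
|z1+z2| = sqrt(88.36) = 9.4000
|z1|+|z2| = 4.5651 + 5.8310 = 10.3961

|z1+z2| = 9.4000 ≤ |z1|+|z2| = 10.3961 (verified)


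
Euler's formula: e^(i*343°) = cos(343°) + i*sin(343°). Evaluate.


cos(343°) = 0.9563
sin(343°) = -0.2924

e^(i*343°) = 0.9563 - 0.2924i


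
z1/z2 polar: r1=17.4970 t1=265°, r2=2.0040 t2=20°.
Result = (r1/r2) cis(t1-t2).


r = 17.4970 / 2.0040 = 8.7310
theta = 265° - 20° = 245° = 245° (mod 360)

8.7310 cis(245°)


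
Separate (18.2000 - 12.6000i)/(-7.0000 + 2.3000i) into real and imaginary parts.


Multiply by conjugate: (18.2000 - 12.6000i)(-7.0000 - 2.3000i) / ((-7)^2 + 2.3^2)
Numerator real = 18.2*(-7) - (12.6)*2.3 = -156.38
Numerator imag = -12.6*(-7) - 18.2*2.3 = 46.34
Denominator = 54.29
Re(z) = -156.38/54.29 = -2.8805
Im(z) = 46.34/54.29 = 0.8536

Re(z) = -2.8805, Im(z) = 0.8536


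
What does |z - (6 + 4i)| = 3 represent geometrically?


|z - z0| = r is a circle with center z0 and radius r.
Center = (6, 4), radius = 3

Circle with center (6, 4) and radius 3


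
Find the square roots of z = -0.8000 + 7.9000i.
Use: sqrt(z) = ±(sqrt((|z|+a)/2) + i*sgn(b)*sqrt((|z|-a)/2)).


|z| = sqrt(0.64+62.41) = 7.9404
sqrt((|z|+a)/2) = sqrt((7.9404+(-0.8))/2) = sqrt(3.5702) = 1.8895
sqrt((|z|-a)/2) = sqrt((7.9404-(-0.8))/2) = sqrt(4.3702) = 2.0905

±(1.8895 + 2.0905i) i.e. 1.8895 + 2.0905i and -1.8895 - 2.0905i


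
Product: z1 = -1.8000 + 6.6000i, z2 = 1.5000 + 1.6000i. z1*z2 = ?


Real = -1.8*1.5 - 6.6*1.6 = -2.7 - 10.56 = -13.26
Imag = -1.8*1.6 + 1.5*6.6 = -2.88 + 9.9 = 7.02

-13.2600 + 7.0200i


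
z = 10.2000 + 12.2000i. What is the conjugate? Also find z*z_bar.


z_bar = 10.2000 - 12.2000i
z*z_bar = 10.2^2 + 12.2^2 = 104.04 + 148.84 = 252.88

z_bar = 10.2000 - 12.2000i, z*z_bar = 252.88


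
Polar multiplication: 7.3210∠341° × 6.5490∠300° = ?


r = 7.3210 * 6.5490 = 47.9452
theta = 341° + 300° = 641° = 281° (mod 360)

47.9452 cis(281°)


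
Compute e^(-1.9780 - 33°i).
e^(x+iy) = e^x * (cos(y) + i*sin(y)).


e^-1.9780 = 0.1383
cos(-33°) = 0.8387
sin(-33°) = -0.5446
Real = 0.1383*0.8387 = 0.1160
Imag = 0.1383*(-0.5446) = -0.0753

0.1160 - 0.0753i


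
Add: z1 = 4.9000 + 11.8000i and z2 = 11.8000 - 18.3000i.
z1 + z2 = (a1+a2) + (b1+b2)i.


Real: 4.9 + 11.8 = 16.7
Imag: 11.8 - 18.3 = -6.5

16.7000 - 6.5000i


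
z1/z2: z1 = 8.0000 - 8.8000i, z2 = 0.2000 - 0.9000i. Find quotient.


Conjugate of z2 = 0.2000 + 0.9000i
Numerator: (8.0000 - 8.8000i)(0.2000 + 0.9000i) = 9.5200 + 5.4400i
Denominator: 0.2^2 + (-0.9)^2 = 0.85
Result = (9.5200 + 5.4400i)/0.85

11.2000 + 6.4000i


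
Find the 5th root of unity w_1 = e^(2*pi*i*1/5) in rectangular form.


Angle = 360*1/5 = 72°
a = cos(72°) = 0.3090
b = sin(72°) = 0.9511

0.3090 + 0.9511i


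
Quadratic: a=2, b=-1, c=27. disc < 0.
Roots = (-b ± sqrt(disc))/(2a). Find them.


disc = (-1)^2 - 4*2*27 = 1 - 216 = -215
sqrt(|disc|) = sqrt(215) = 14.6629
Real part = 1/(2*2) = 0.2500
Imag part = 14.6629/(2*2) = 3.6657

0.2500 ± 3.6657i


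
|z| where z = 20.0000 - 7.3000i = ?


|z| = sqrt(20^2 + (-7.3)^2) = sqrt(400 + 53.29) = sqrt(453.29) = 21.2906

|z| = 21.2906


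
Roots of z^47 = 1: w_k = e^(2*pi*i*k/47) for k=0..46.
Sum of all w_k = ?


The sum of all 47th roots of unity is 0.
Geometric series: (1 - w^47)/(1 - w) = (1-1)/(1-w) = 0 since w^47 = 1, w ≠ 1.
Alternatively: coefficient of z^46 in z^47 - 1 is 0.

0


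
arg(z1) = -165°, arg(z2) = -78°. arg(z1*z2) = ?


arg(z1*z2) = -165° - 78° = -243°
Normalized to (-180°, 180°]: 117°

117°


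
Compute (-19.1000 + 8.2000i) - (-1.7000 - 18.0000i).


Real: -19.1 + 1.7 = -17.4
Imag: 8.2 + 18 = 26.2

-17.4000 + 26.2000i


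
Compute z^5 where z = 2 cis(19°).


r^5 = 2^5 = 32
n*theta = 5*19° = 95° = 95° (mod 360)
a = 32*cos(95°) = -2.7890
b = 32*sin(95°) = 31.8782

32 cis(95°) = -2.7890 + 31.8782i


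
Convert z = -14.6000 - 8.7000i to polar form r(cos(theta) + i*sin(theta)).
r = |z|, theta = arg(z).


r = sqrt(213.16+75.69) = sqrt(288.85) = 16.9956
theta = atan2(-8.7, -14.6) = -149.2097 degrees

r = 16.9956, theta = -149.2097 degrees


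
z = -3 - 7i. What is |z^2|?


|z| = sqrt(9+49) = sqrt(58) = 7.6158
|z^2| = |z|^2 = (sqrt(58))^2 = 58

|z^2| = 58


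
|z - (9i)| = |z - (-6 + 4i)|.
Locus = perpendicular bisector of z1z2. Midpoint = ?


Equal distances means the locus is the perpendicular bisector of z1 and z2.
Midpoint = ((0+(-6))/2, (9+4)/2) = (-3.0000, 6.5000)

Perpendicular bisector through (-3.0000, 6.5000)


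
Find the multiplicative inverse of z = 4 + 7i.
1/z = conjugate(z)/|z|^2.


|z|^2 = 16+49 = 65
1/z = (4 - 7i)/65

1/z = 0.0615 - 0.1077i


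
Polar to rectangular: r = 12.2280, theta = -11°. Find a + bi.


a = 12.2280*cos(-11°) = 12.2280*0.981627 = 12.0033
b = 12.2280*sin(-11°) = 12.2280*(-0.19081) = -2.3332

12.0033 - 2.3332i


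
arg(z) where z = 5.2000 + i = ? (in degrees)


Re = 5.2, Im = 1
arg = atan2(1, 5.2) = 10.8855 degrees

arg(z) = 10.8855 degrees


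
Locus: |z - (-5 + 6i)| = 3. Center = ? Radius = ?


|z - z0| = r is a circle with center z0 and radius r.
Center = (-5, 6), radius = 3

Circle with center (-5, 6) and radius 3


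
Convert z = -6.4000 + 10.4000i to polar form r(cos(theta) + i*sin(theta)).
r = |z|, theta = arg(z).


r = sqrt(40.96+108.16) = sqrt(149.12) = 12.2115
theta = atan2(10.4, -6.4) = 121.6075 degrees

r = 12.2115, theta = 121.6075 degrees


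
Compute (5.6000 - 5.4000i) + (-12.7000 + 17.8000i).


Real: 5.6 - 12.7 = -7.1
Imag: -5.4 + 17.8 = 12.4

-7.1000 + 12.4000i


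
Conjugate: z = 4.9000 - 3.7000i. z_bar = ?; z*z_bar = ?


z_bar = 4.9000 + 3.7000i
z*z_bar = 4.9^2 + (-3.7)^2 = 24.01 + 13.69 = 37.7

z_bar = 4.9000 + 3.7000i, z*z_bar = 37.7


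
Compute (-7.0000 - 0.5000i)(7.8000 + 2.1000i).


Real = -7*7.8 - (-0.5)*2.1 = -54.6 - (-1.05) = -53.55
Imag = -7*2.1 + 7.8*(-0.5) = -14.7 - (3.9) = -18.6

-53.5500 - 18.6000i


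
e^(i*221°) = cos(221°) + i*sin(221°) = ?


cos(221°) = -0.7547
sin(221°) = -0.6561

e^(i*221°) = -0.7547 - 0.6561i


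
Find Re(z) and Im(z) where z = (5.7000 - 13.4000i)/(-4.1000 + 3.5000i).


Multiply by conjugate: (5.7000 - 13.4000i)(-4.1000 - 3.5000i) / ((-4.1)^2 + 3.5^2)
Numerator real = 5.7*(-4.1) - (13.4)*3.5 = -70.27
Numerator imag = -13.4*(-4.1) - 5.7*3.5 = 34.99
Denominator = 29.06
Re(z) = -70.27/29.06 = -2.4181
Im(z) = 34.99/29.06 = 1.2041

Re(z) = -2.4181, Im(z) = 1.2041


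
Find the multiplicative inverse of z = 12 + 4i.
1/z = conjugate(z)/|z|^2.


|z|^2 = 144+16 = 160
1/z = (12 - 4i)/160

1/z = 0.0750 - 0.0250i


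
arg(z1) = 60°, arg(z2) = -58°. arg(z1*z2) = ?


arg(z1*z2) = 60° - 58° = 2°
Normalized to (-180°, 180°]: 2°

2°


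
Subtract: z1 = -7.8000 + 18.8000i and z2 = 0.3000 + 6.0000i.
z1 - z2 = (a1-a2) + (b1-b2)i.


Real: -7.8 - 0.3 = -8.1
Imag: 18.8 - 6 = 12.8

-8.1000 + 12.8000i


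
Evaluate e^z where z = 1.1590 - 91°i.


e^1.1590 = 3.18674
cos(-91°) = -0.01745
sin(-91°) = -0.99985
Real = 3.18674*(-0.01745) = -0.0556
Imag = 3.18674*(-0.99985) = -3.1863

-0.0556 - 3.1863i


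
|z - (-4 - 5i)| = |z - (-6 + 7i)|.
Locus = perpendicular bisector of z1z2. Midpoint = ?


Equal distances means the locus is the perpendicular bisector of z1 and z2.
Midpoint = ((-4+(-6))/2, (-5+7)/2) = (-5.0000, 1.0000)

Perpendicular bisector through (-5.0000, 1.0000)


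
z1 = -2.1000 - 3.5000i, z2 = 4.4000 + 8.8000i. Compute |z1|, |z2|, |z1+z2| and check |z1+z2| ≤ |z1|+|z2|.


|z1| = sqrt((-2.1)^2 + (-3.5)^2) = sqrt(16.66) = 4.0817
|z2| = sqrt(4.4^2 + 8.8^2) = sqrt(96.8) = 9.8387
z1+z2 = 2.3000 + 5.3000i
|z1+z2| = sqrt(33.38) = 5.7775
|z1|+|z2| = 4.0817 + 9.8387 = 13.9204

|z1+z2| = 5.7775 ≤ |z1|+|z2| = 13.9204 (verified)


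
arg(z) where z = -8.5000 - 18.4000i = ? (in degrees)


Re = -8.5, Im = -18.4
arg = atan2(-18.4, -8.5) = -114.7949 degrees

arg(z) = -114.7949 degrees


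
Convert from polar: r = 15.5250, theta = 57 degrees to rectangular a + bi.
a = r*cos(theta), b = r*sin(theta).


a = 15.5250*cos(57°) = 15.5250*0.54464 = 8.4555
b = 15.5250*sin(57°) = 15.5250*0.83867 = 13.0204

8.4555 + 13.0204i


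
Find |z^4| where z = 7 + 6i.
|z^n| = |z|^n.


|z| = sqrt(49+36) = sqrt(85) = 9.2195
|z^4| = |z|^4 = (sqrt(85))^4 = 85^2 = 7225

|z^4| = 7225


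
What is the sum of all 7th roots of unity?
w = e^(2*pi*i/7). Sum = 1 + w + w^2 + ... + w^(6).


The sum of all 7th roots of unity is 0.
Geometric series: (1 - w^7)/(1 - w) = (1-1)/(1-w) = 0 since w^7 = 1, w ≠ 1.
Alternatively: coefficient of z^6 in z^7 - 1 is 0.

0


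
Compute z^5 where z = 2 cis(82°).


r^5 = 2^5 = 32
n*theta = 5*82° = 410° = 50° (mod 360)
a = 32*cos(50°) = 20.5692
b = 32*sin(50°) = 24.5134

32 cis(50°) = 20.5692 + 24.5134i


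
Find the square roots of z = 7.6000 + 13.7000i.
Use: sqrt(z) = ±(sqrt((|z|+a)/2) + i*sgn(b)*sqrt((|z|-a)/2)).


|z| = sqrt(57.76+187.69) = 15.6668
sqrt((|z|+a)/2) = sqrt((15.6668+7.6)/2) = sqrt(11.6334) = 3.4108
sqrt((|z|-a)/2) = sqrt((15.6668-7.6)/2) = sqrt(4.0334) = 2.0083

±(3.4108 + 2.0083i) i.e. 3.4108 + 2.0083i and -3.4108 - 2.0083i


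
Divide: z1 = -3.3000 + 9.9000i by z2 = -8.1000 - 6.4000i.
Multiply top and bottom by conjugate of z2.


Conjugate of z2 = -8.1000 + 6.4000i
Numerator: (-3.3000 + 9.9000i)(-8.1000 + 6.4000i) = -36.6300 - 101.3100i
Denominator: (-8.1)^2 + (-6.4)^2 = 106.57
Result = (-36.6300 - 101.3100i)/106.57

-0.3437 - 0.9506i


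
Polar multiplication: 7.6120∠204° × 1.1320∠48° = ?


r = 7.6120 * 1.1320 = 8.6168
theta = 204° + 48° = 252° = 252° (mod 360)

8.6168 cis(252°)


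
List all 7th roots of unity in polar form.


The 7th roots of unity are cis(360k/7°) for k=0..6
Angle step = 360/7 = 51.4286°
Primitive root: cis(51.4286°)
Primitive root = 0.6235 + 0.7818i

7 roots at angles: 0°, 51.4286°, 102.8571°, 154.2857°, 205.7143°, 257.1429°, 308.5714°


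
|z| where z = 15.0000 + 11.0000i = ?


|z| = sqrt(15^2 + 11^2) = sqrt(225 + 121) = sqrt(346) = 18.6011

|z| = 18.6011


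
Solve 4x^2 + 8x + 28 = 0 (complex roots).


disc = 8^2 - 4*4*28 = 64 - 448 = -384
sqrt(|disc|) = sqrt(384) = 19.5959
Real part = -8/(2*4) = -1.0000
Imag part = 19.5959/(2*4) = 2.4495

-1.0000 ± 2.4495i


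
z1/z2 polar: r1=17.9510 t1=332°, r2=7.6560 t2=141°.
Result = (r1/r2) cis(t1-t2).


r = 17.9510 / 7.6560 = 2.3447
theta = 332° - 141° = 191° = 191° (mod 360)

2.3447 cis(191°)


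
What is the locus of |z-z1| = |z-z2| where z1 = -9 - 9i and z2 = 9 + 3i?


Equal distances means the locus is the perpendicular bisector of z1 and z2.
Midpoint = ((-9+9)/2, (-9+3)/2) = (0, -3.0000)

Perpendicular bisector through (0, -3.0000)


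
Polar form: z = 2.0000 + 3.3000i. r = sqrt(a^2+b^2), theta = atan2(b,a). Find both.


r = sqrt(4+10.89) = sqrt(14.89) = 3.8588
theta = atan2(3.3, 2) = 58.7816 degrees

r = 3.8588, theta = 58.7816 degrees


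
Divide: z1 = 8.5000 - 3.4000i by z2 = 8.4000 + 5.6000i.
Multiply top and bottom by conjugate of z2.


Conjugate of z2 = 8.4000 - 5.6000i
Numerator: (8.5000 - 3.4000i)(8.4000 - 5.6000i) = 52.3600 - 76.1600i
Denominator: 8.4^2 + 5.6^2 = 101.92
Result = (52.3600 - 76.1600i)/101.92

0.5137 - 0.7473i


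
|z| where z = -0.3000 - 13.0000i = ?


|z| = sqrt((-0.3)^2 + (-13)^2) = sqrt(0.09 + 169) = sqrt(169.09) = 13.0035

|z| = 13.0035


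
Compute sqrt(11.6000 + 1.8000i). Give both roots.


|z| = sqrt(134.56+3.24) = 11.7388
sqrt((|z|+a)/2) = sqrt((11.7388+11.6)/2) = sqrt(11.6694) = 3.4161
sqrt((|z|-a)/2) = sqrt((11.7388-11.6)/2) = sqrt(0.0694) = 0.2635

±(3.4161 + 0.2635i) i.e. 3.4161 + 0.2635i and -3.4161 - 0.2635i


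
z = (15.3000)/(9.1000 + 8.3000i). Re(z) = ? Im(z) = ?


Multiply by conjugate: (15.3000)(9.1000 - 8.3000i) / (9.1^2 + 8.3^2)
Numerator real = 15.3*9.1 + 0*8.3 = 139.23
Numerator imag = 0*9.1 - 15.3*8.3 = -126.99
Denominator = 151.7
Re(z) = 139.23/151.7 = 0.9178
Im(z) = -126.99/151.7 = -0.8371

Re(z) = 0.9178, Im(z) = -0.8371


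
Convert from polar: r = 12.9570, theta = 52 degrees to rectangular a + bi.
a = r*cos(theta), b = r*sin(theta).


a = 12.9570*cos(52°) = 12.9570*0.61566 = 7.9771
b = 12.9570*sin(52°) = 12.9570*0.788011 = 10.2103

7.9771 + 10.2103i


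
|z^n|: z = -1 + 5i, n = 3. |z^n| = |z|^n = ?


|z| = sqrt(1+25) = sqrt(26) = 5.0990
|z^3| = |z|^3 = (sqrt(26))^3 = 26*sqrt(26)

|z^3| = 26*sqrt(26) ≈ 132.5745


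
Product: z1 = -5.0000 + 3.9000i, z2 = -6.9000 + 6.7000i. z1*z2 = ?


Real = -5*(-6.9) - 3.9*6.7 = 34.5 - 26.13 = 8.37
Imag = -5*6.7 - (6.9)*3.9 = -33.5 - (26.91) = -60.41

8.3700 - 60.4100i


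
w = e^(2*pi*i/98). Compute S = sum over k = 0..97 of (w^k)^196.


The roots are w_k = w^k with w = e^(2*pi*i/98), and (w^k)^196 = (w^196)^k.
So S = 1 + u + u^2 + ... + u^(97) with u = w^196.
196 = 2*98 + 0, so 196 is a multiple of 98 and u = (w^98)^2 = 1.
Every one of the 98 terms equals 1: S = 98

S = 98


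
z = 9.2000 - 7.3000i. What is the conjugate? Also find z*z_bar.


z_bar = 9.2000 + 7.3000i
z*z_bar = 9.2^2 + (-7.3)^2 = 84.64 + 53.29 = 137.93

z_bar = 9.2000 + 7.3000i, z*z_bar = 137.93


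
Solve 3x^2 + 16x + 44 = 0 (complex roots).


disc = 16^2 - 4*3*44 = 256 - 528 = -272
sqrt(|disc|) = sqrt(272) = 16.4924
Real part = -16/(2*3) = -2.6667
Imag part = 16.4924/(2*3) = 2.7487

-2.6667 ± 2.7487i


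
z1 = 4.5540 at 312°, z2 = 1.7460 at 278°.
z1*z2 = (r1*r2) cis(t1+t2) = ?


r = 4.5540 * 1.7460 = 7.9513
theta = 312° + 278° = 590° = 230° (mod 360)

7.9513 cis(230°)


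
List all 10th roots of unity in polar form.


The 10th roots of unity are cis(360k/10°) for k=0..9
Angle step = 360/10 = 36°
Primitive root: cis(36°)
Primitive root = 0.8090 + 0.5878i

10 roots at angles: 0°, 36°, 72°, 108°, 144°, 180°, 216°, 252°, 288°, 324°


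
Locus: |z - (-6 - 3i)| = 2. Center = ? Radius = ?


|z - z0| = r is a circle with center z0 and radius r.
Center = (-6, -3), radius = 2

Circle with center (-6, -3) and radius 2


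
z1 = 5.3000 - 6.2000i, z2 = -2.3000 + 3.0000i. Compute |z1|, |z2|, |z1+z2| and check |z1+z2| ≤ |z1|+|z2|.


|z1| = sqrt(5.3^2 + (-6.2)^2) = sqrt(66.53) = 8.1566
|z2| = sqrt((-2.3)^2 + 3^2) = sqrt(14.29) = 3.7802
z1+z2 = 3.0000 - 3.2000i
|z1+z2| = sqrt(19.24) = 4.3863
|z1|+|z2| = 8.1566 + 3.7802 = 11.9368

|z1+z2| = 4.3863 ≤ |z1|+|z2| = 11.9368 (verified)


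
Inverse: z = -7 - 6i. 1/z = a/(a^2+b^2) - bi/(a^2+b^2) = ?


|z|^2 = 49+36 = 85
1/z = (-7 + 6i)/85

1/z = -0.0824 + 0.0706i


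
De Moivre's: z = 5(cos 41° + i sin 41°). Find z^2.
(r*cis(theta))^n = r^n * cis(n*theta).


r^2 = 5^2 = 25
n*theta = 2*41° = 82° = 82° (mod 360)
a = 25*cos(82°) = 3.4793
b = 25*sin(82°) = 24.7567

25 cis(82°) = 3.4793 + 24.7567i


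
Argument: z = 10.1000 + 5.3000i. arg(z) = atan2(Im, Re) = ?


Re = 10.1, Im = 5.3
arg = atan2(5.3, 10.1) = 27.6884 degrees

arg(z) = 27.6884 degrees


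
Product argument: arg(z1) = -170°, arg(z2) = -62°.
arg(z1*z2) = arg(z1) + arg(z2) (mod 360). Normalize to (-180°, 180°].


arg(z1*z2) = -170° - 62° = -232°
Normalized to (-180°, 180°]: 128°

128°


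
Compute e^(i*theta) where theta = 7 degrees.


cos(7°) = 0.9925
sin(7°) = 0.1219

e^(i*7°) = 0.9925 + 0.1219i


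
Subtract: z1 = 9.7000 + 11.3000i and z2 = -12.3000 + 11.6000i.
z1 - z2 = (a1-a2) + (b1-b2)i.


Real: 9.7 + 12.3 = 22
Imag: 11.3 - 11.6 = -0.3

22.0000 - 0.3000i


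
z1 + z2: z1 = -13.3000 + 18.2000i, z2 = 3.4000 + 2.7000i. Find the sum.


Real: -13.3 + 3.4 = -9.9
Imag: 18.2 + 2.7 = 20.9

-9.9000 + 20.9000i


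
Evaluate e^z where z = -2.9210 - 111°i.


e^-2.9210 = 0.0539
cos(-111°) = -0.3584
sin(-111°) = -0.9336
Real = 0.0539*(-0.3584) = -0.0193
Imag = 0.0539*(-0.9336) = -0.0503

-0.0193 - 0.0503i


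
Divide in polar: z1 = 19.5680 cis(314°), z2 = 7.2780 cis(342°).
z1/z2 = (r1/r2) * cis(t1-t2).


r = 19.5680 / 7.2780 = 2.6887
theta = 314° - 342° = -28° = 332° (mod 360)

2.6887 cis(332°)


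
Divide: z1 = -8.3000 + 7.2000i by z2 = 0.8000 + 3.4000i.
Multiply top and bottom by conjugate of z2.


Conjugate of z2 = 0.8000 - 3.4000i
Numerator: (-8.3000 + 7.2000i)(0.8000 - 3.4000i) = 17.8400 + 33.9800i
Denominator: 0.8^2 + 3.4^2 = 12.2
Result = (17.8400 + 33.9800i)/12.2

1.4623 + 2.7852i


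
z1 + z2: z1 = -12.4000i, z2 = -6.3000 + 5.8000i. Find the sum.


Real: 0 - 6.3 = -6.3
Imag: -12.4 + 5.8 = -6.6

-6.3000 - 6.6000i


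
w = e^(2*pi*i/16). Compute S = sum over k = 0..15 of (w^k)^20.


The roots are w_k = w^k with w = e^(2*pi*i/16), and (w^k)^20 = (w^20)^k.
So S = 1 + u + u^2 + ... + u^(15) with u = w^20.
20 = 1*16 + 4, so 20 is not a multiple of 16: u = (w^16)^1 * w^4 = w^4 ≠ 1 (w is a primitive 16th root), while u^16 = (w^16)^20 = 1.
Geometric series: S = (1 - u^16)/(1 - u) = (1 - 1)/(1 - u) = 0

S = 0


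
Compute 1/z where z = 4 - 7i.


|z|^2 = 16+49 = 65
1/z = (4 + 7i)/65

1/z = 0.0615 + 0.1077i


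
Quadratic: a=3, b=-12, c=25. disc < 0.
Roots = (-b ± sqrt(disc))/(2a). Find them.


disc = (-12)^2 - 4*3*25 = 144 - 300 = -156
sqrt(|disc|) = sqrt(156) = 12.4900
Real part = 12/(2*3) = 2.0000
Imag part = 12.4900/(2*3) = 2.0817

2.0000 ± 2.0817i


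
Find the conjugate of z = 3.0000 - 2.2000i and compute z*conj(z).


z_bar = 3.0000 + 2.2000i
z*z_bar = 3^2 + (-2.2)^2 = 9 + 4.84 = 13.84

z_bar = 3.0000 + 2.2000i, z*z_bar = 13.84


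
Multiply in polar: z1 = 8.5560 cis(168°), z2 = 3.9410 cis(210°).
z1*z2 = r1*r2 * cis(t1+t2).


r = 8.5560 * 3.9410 = 33.7192
theta = 168° + 210° = 378° = 18° (mod 360)

33.7192 cis(18°)


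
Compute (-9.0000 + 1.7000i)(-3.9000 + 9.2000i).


Real = -9*(-3.9) - 1.7*9.2 = 35.1 - 15.64 = 19.46
Imag = -9*9.2 - (3.9)*1.7 = -82.8 - (6.63) = -89.43

19.4600 - 89.4300i


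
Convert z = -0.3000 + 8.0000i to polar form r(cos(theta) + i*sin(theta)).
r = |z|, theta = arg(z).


r = sqrt(0.09+64) = sqrt(64.09) = 8.0056
theta = atan2(8, -0.3) = 92.1476 degrees

r = 8.0056, theta = 92.1476 degrees


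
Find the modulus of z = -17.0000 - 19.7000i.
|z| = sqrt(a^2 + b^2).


|z| = sqrt((-17)^2 + (-19.7)^2) = sqrt(289 + 388.09) = sqrt(677.09) = 26.0210

|z| = 26.0210


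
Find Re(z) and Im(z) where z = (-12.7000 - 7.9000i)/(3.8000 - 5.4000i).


Multiply by conjugate: (-12.7000 - 7.9000i)(3.8000 + 5.4000i) / (3.8^2 + (-5.4)^2)
Numerator real = -12.7*3.8 - (7.9)*(-5.4) = -5.6
Numerator imag = -7.9*3.8 - (-12.7)*(-5.4) = -98.6
Denominator = 43.6
Re(z) = -5.6/43.6 = -0.1284
Im(z) = -98.6/43.6 = -2.2615

Re(z) = -0.1284, Im(z) = -2.2615


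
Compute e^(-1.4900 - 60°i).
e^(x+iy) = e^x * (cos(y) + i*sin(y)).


e^-1.4900 = 0.2254
cos(-60°) = 0.5
sin(-60°) = -0.866
Real = 0.2254*0.5 = 0.1127
Imag = 0.2254*(-0.866) = -0.1952

0.1127 - 0.1952i


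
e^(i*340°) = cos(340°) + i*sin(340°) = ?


cos(340°) = 0.9397
sin(340°) = -0.3420

e^(i*340°) = 0.9397 - 0.3420i


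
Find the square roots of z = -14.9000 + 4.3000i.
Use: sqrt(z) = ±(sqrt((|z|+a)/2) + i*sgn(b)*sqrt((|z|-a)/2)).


|z| = sqrt(222.01+18.49) = 15.5081
sqrt((|z|+a)/2) = sqrt((15.5081+(-14.9))/2) = sqrt(0.3040) = 0.5514
sqrt((|z|-a)/2) = sqrt((15.5081-(-14.9))/2) = sqrt(15.2040) = 3.8992

±(0.5514 + 3.8992i) i.e. 0.5514 + 3.8992i and -0.5514 - 3.8992i


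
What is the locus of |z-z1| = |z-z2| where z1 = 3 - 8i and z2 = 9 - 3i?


Equal distances means the locus is the perpendicular bisector of z1 and z2.
Midpoint = ((3+9)/2, (-8+(-3))/2) = (6.0000, -5.5000)

Perpendicular bisector through (6.0000, -5.5000)


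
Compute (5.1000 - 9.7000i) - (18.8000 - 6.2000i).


Real: 5.1 - 18.8 = -13.7
Imag: -9.7 + 6.2 = -3.5

-13.7000 - 3.5000i


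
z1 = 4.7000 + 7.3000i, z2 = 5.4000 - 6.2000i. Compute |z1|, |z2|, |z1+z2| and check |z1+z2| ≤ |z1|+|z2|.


|z1| = sqrt(4.7^2 + 7.3^2) = sqrt(75.38) = 8.6822
|z2| = sqrt(5.4^2 + (-6.2)^2) = sqrt(67.6) = 8.2219
z1+z2 = 10.1000 + 1.1000i
|z1+z2| = sqrt(103.22) = 10.1597
|z1|+|z2| = 8.6822 + 8.2219 = 16.9041

|z1+z2| = 10.1597 ≤ |z1|+|z2| = 16.9041 (verified)


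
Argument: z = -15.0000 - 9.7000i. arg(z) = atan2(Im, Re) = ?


Re = -15, Im = -9.7
arg = atan2(-9.7, -15) = -147.1106 degrees

arg(z) = -147.1106 degrees


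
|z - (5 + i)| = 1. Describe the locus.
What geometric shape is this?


|z - z0| = r is a circle with center z0 and radius r.
Center = (5, 1), radius = 1

Circle with center (5, 1) and radius 1


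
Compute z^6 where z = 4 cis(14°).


r^6 = 4^6 = 4096
n*theta = 6*14° = 84° = 84° (mod 360)
a = 4096*cos(84°) = 428.1486
b = 4096*sin(84°) = 4073.5617

4096 cis(84°) = 428.1486 + 4073.5617i


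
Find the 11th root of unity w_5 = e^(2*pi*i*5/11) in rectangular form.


Angle = 360*5/11 = 163.6364°
a = cos(163.6364°) = -0.9595
b = sin(163.6364°) = 0.2817

-0.9595 + 0.2817i


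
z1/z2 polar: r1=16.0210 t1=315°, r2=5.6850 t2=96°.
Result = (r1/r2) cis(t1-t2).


r = 16.0210 / 5.6850 = 2.8181
theta = 315° - 96° = 219° = 219° (mod 360)

2.8181 cis(219°)


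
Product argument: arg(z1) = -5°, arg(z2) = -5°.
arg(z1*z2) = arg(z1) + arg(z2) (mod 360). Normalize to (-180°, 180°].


arg(z1*z2) = -5° - 5° = -10°
Normalized to (-180°, 180°]: -10°

-10°


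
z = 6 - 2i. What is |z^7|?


|z| = sqrt(36+4) = sqrt(40) = 6.3246
|z^7| = |z|^7 = (sqrt(40))^7 = 40^3 * sqrt(40) = 64000*sqrt(40)

|z^7| = 64000*sqrt(40) ≈ 404771.5405


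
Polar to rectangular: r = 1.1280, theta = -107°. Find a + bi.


a = 1.1280*cos(-107°) = 1.1280*(-0.2924) = -0.3298
b = 1.1280*sin(-107°) = 1.1280*(-0.9563) = -1.0787

-0.3298 - 1.0787i


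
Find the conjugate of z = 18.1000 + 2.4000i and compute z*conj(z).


z_bar = 18.1000 - 2.4000i
z*z_bar = 18.1^2 + 2.4^2 = 327.61 + 5.76 = 333.37

z_bar = 18.1000 - 2.4000i, z*z_bar = 333.37


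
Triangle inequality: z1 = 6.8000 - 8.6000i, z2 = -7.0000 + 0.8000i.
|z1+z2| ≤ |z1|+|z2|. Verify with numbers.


|z1| = sqrt(6.8^2 + (-8.6)^2) = sqrt(120.2) = 10.9636
|z2| = sqrt((-7)^2 + 0.8^2) = sqrt(49.64) = 7.0456
z1+z2 = -0.2000 - 7.8000i
|z1+z2| = sqrt(60.88) = 7.8026
|z1|+|z2| = 10.9636 + 7.0456 = 18.0092

|z1+z2| = 7.8026 ≤ |z1|+|z2| = 18.0092 (verified)


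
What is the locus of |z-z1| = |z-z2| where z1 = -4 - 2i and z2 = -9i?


Equal distances means the locus is the perpendicular bisector of z1 and z2.
Midpoint = ((-4+0)/2, (-2+(-9))/2) = (-2.0000, -5.5000)

Perpendicular bisector through (-2.0000, -5.5000)


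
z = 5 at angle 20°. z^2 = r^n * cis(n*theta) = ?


r^2 = 5^2 = 25
n*theta = 2*20° = 40° = 40° (mod 360)
a = 25*cos(40°) = 19.1511
b = 25*sin(40°) = 16.0697

25 cis(40°) = 19.1511 + 16.0697i


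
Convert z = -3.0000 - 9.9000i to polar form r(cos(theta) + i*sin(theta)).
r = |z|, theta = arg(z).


r = sqrt(9+98.01) = sqrt(107.01) = 10.3446
theta = atan2(-9.9, -3) = -106.8584 degrees

r = 10.3446, theta = -106.8584 degrees


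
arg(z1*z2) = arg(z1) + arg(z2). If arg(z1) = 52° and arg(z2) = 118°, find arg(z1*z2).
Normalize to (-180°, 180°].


arg(z1*z2) = 52° + 118° = 170°
Normalized to (-180°, 180°]: 170°

170°


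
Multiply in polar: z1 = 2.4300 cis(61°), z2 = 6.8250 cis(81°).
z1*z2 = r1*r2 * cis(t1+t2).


r = 2.4300 * 6.8250 = 16.5848
theta = 61° + 81° = 142° = 142° (mod 360)

16.5848 cis(142°)


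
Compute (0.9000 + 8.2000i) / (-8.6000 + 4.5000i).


Conjugate of z2 = -8.6000 - 4.5000i
Numerator: (0.9000 + 8.2000i)(-8.6000 - 4.5000i) = 29.1600 - 74.5700i
Denominator: (-8.6)^2 + 4.5^2 = 94.21
Result = (29.1600 - 74.5700i)/94.21

0.3095 - 0.7915i


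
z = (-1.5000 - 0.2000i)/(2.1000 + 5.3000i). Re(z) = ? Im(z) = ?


Multiply by conjugate: (-1.5000 - 0.2000i)(2.1000 - 5.3000i) / (2.1^2 + 5.3^2)
Numerator real = -1.5*2.1 - (0.2)*5.3 = -4.21
Numerator imag = -0.2*2.1 - (-1.5)*5.3 = 7.53
Denominator = 32.5
Re(z) = -4.21/32.5 = -0.1295
Im(z) = 7.53/32.5 = 0.2317

Re(z) = -0.1295, Im(z) = 0.2317


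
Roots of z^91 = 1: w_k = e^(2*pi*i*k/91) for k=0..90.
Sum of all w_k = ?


The sum of all 91th roots of unity is 0.
Geometric series: (1 - w^91)/(1 - w) = (1-1)/(1-w) = 0 since w^91 = 1, w ≠ 1.
Alternatively: coefficient of z^90 in z^91 - 1 is 0.

0


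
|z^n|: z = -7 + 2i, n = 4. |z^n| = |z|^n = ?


|z| = sqrt(49+4) = sqrt(53) = 7.2801
|z^4| = |z|^4 = (sqrt(53))^4 = 53^2 = 2809

|z^4| = 2809


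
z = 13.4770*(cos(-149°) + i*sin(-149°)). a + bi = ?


a = 13.4770*cos(-149°) = 13.4770*(-0.857167) = -11.5520
b = 13.4770*sin(-149°) = 13.4770*(-0.51504) = -6.9412

-11.5520 - 6.9412i


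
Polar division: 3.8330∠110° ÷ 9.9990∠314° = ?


r = 3.8330 / 9.9990 = 0.3833
theta = 110° - 314° = -204° = 156° (mod 360)

0.3833 cis(156°)


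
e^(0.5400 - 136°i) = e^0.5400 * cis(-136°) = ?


e^0.5400 = 1.7160
cos(-136°) = -0.71934
sin(-136°) = -0.69466
Real = 1.7160*(-0.71934) = -1.2344
Imag = 1.7160*(-0.69466) = -1.1920

-1.2344 - 1.1920i


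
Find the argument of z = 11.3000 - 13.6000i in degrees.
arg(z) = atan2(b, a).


Re = 11.3, Im = -13.6
arg = atan2(-13.6, 11.3) = -50.2774 degrees

arg(z) = -50.2774 degrees


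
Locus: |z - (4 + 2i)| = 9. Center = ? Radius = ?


|z - z0| = r is a circle with center z0 and radius r.
Center = (4, 2), radius = 9

Circle with center (4, 2) and radius 9


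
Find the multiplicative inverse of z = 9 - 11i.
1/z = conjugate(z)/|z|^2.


|z|^2 = 81+121 = 202
1/z = (9 + 11i)/202

1/z = 0.0446 + 0.0545i


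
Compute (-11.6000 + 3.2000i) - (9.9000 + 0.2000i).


Real: -11.6 - 9.9 = -21.5
Imag: 3.2 - 0.2 = 3

-21.5000 + 3.0000i


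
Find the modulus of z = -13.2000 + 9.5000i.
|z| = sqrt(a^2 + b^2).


|z| = sqrt((-13.2)^2 + 9.5^2) = sqrt(174.24 + 90.25) = sqrt(264.49) = 16.2631

|z| = 16.2631


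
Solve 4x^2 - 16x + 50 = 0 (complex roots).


disc = (-16)^2 - 4*4*50 = 256 - 800 = -544
sqrt(|disc|) = sqrt(544) = 23.3238
Real part = 16/(2*4) = 2.0000
Imag part = 23.3238/(2*4) = 2.9155

2.0000 ± 2.9155i


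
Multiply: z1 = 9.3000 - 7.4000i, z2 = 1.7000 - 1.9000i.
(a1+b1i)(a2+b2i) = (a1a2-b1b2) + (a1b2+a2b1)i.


Real = 9.3*1.7 - (-7.4)*(-1.9) = 15.81 - 14.06 = 1.75
Imag = 9.3*(-1.9) + 1.7*(-7.4) = -17.67 - (12.58) = -30.25

1.7500 - 30.2500i


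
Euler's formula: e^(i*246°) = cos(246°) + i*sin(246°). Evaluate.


cos(246°) = -0.4067
sin(246°) = -0.9135

e^(i*246°) = -0.4067 - 0.9135i


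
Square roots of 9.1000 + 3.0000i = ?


|z| = sqrt(82.81+9) = 9.5818
sqrt((|z|+a)/2) = sqrt((9.5818+9.1)/2) = sqrt(9.3409) = 3.0563
sqrt((|z|-a)/2) = sqrt((9.5818-9.1)/2) = sqrt(0.2409) = 0.4908

±(3.0563 + 0.4908i) i.e. 3.0563 + 0.4908i and -3.0563 - 0.4908i


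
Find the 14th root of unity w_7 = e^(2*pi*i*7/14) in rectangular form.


Angle = 360*7/14 = 180°
a = cos(180°) = -1.0000
b = sin(180°) = 0

-1.0000 + 0i


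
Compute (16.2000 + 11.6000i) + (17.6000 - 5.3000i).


Real: 16.2 + 17.6 = 33.8
Imag: 11.6 - 5.3 = 6.3

33.8000 + 6.3000i


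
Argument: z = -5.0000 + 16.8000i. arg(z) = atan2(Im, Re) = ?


Re = -5, Im = 16.8
arg = atan2(16.8, -5) = 106.5740 degrees

arg(z) = 106.5740 degrees


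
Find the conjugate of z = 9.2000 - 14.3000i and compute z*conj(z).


z_bar = 9.2000 + 14.3000i
z*z_bar = 9.2^2 + (-14.3)^2 = 84.64 + 204.49 = 289.13

z_bar = 9.2000 + 14.3000i, z*z_bar = 289.13


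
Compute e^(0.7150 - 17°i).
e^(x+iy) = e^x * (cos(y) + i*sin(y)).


e^0.7150 = 2.0442
cos(-17°) = 0.9563
sin(-17°) = -0.2924
Real = 2.0442*0.9563 = 1.9549
Imag = 2.0442*(-0.2924) = -0.5977

1.9549 - 0.5977i


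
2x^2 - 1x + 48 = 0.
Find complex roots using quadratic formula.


disc = (-1)^2 - 4*2*48 = 1 - 384 = -383
sqrt(|disc|) = sqrt(383) = 19.5704
Real part = 1/(2*2) = 0.2500
Imag part = 19.5704/(2*2) = 4.8926

0.2500 ± 4.8926i


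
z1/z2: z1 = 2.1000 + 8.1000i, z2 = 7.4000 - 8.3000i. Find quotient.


Conjugate of z2 = 7.4000 + 8.3000i
Numerator: (2.1000 + 8.1000i)(7.4000 + 8.3000i) = -51.6900 + 77.3700i
Denominator: 7.4^2 + (-8.3)^2 = 123.65
Result = (-51.6900 + 77.3700i)/123.65

-0.4180 + 0.6257i


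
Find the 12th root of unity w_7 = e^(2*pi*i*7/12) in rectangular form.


Angle = 360*7/12 = 210°
a = cos(210°) = -0.8660
b = sin(210°) = -0.5000

-0.8660 - 0.5000i


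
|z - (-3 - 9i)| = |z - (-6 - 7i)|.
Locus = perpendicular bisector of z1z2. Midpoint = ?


Equal distances means the locus is the perpendicular bisector of z1 and z2.
Midpoint = ((-3+(-6))/2, (-9+(-7))/2) = (-4.5000, -8.0000)

Perpendicular bisector through (-4.5000, -8.0000)


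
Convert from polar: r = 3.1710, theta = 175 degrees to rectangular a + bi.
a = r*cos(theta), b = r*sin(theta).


a = 3.1710*cos(175°) = 3.1710*(-0.99619) = -3.1589
b = 3.1710*sin(175°) = 3.1710*0.08716 = 0.2764

-3.1589 + 0.2764i


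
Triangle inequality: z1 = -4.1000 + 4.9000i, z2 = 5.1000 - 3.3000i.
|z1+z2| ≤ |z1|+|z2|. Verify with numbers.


|z1| = sqrt((-4.1)^2 + 4.9^2) = sqrt(40.82) = 6.3891
|z2| = sqrt(5.1^2 + (-3.3)^2) = sqrt(36.9) = 6.0745
z1+z2 = 1.0000 + 1.6000i
|z1+z2| = sqrt(3.56) = 1.8868
|z1|+|z2| = 6.3891 + 6.0745 = 12.4636

|z1+z2| = 1.8868 ≤ |z1|+|z2| = 12.4636 (verified)


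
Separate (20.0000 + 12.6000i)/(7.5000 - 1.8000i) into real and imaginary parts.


Multiply by conjugate: (20.0000 + 12.6000i)(7.5000 + 1.8000i) / (7.5^2 + (-1.8)^2)
Numerator real = 20*7.5 + 12.6*(-1.8) = 127.32
Numerator imag = 12.6*7.5 - 20*(-1.8) = 130.5
Denominator = 59.49
Re(z) = 127.32/59.49 = 2.1402
Im(z) = 130.5/59.49 = 2.1936

Re(z) = 2.1402, Im(z) = 2.1936


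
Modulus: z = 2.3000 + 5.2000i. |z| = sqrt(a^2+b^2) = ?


|z| = sqrt(2.3^2 + 5.2^2) = sqrt(5.29 + 27.04) = sqrt(32.33) = 5.6859

|z| = 5.6859


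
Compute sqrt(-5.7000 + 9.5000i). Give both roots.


|z| = sqrt(32.49+90.25) = 11.0788
sqrt((|z|+a)/2) = sqrt((11.0788+(-5.7))/2) = sqrt(2.6894) = 1.6399
sqrt((|z|-a)/2) = sqrt((11.0788-(-5.7))/2) = sqrt(8.3894) = 2.8964

±(1.6399 + 2.8964i) i.e. 1.6399 + 2.8964i and -1.6399 - 2.8964i


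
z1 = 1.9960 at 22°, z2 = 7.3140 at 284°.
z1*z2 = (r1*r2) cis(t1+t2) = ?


r = 1.9960 * 7.3140 = 14.5987
theta = 22° + 284° = 306° = 306° (mod 360)

14.5987 cis(306°)


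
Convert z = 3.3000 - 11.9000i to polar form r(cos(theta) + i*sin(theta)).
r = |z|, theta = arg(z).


r = sqrt(10.89+141.61) = sqrt(152.5) = 12.3491
theta = atan2(-11.9, 3.3) = -74.5007 degrees

r = 12.3491, theta = -74.5007 degrees
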